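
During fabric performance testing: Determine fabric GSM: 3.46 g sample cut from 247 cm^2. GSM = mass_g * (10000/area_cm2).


Formula: GSM = mass_g / area_m2
Step 1: Convert area: 247 cm^2 = 247 / 10000 = 0.0247 m^2
Step 2: GSM = 3.46 g / 0.0247 m^2 = 140.1 g/m^2

140.1 g/m^2


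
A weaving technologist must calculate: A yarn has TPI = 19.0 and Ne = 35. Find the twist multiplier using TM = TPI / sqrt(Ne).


Formula: TM = TPI / sqrt(Ne)
Step 1: sqrt(Ne) = sqrt(35) = 5.9161
Step 2: TM = 19.0 / 5.9161 = 3.21

3.21 TM


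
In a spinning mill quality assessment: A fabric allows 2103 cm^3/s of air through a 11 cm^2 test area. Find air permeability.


Formula: Air Permeability = Airflow / Test Area
AP = 2103 cm^3/s / 11 cm^2
AP = 191.2 cm^3/s/cm^2

191.2 cm^3/s/cm^2


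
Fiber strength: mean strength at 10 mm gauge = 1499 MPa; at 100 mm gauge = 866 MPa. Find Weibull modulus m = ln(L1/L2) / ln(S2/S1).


Formula: m = ln(L1/L2) / ln(S2/S1)
Step 1: ln(L1/L2) = ln(10/100) = -2.30259
Step 2: S2/S1 = 866/1499 = 0.57772
Step 3: ln(S2/S1) = ln(0.57772) = -0.54867
Step 4: m = -2.30259 / -0.54867 = 4.20

4.20 (Weibull m)


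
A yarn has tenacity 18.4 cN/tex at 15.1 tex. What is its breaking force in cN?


Formula: Breaking force = Tenacity * Linear density
F = 18.4 cN/tex * 15.1 tex
F = 277.84 cN

277.84 cN


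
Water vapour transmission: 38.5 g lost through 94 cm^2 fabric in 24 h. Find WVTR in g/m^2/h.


Formula: WVTR = mass_loss / (area * time)
Step 1: Convert area: 94 cm^2 = 0.0094 m^2
Step 2: WVTR = 38.5 g / (0.0094 m^2 * 24 h)
Step 3: WVTR = 38.5 / 0.2256 = 170.7 g/m^2/h

170.7 g/m^2/h


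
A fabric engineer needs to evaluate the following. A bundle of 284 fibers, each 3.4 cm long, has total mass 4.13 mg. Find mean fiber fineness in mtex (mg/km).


Formula: fineness (mtex) = mass (mg) / total length (km) = (mass_mg / total_length_m) * 1000
Step 1: Convert fiber length: 3.4 cm = 0.034 m
Step 2: Total fiber length = 284 * 0.034 = 9.656 m
Step 3: Linear density = 4.13 mg / 9.656 m = 0.4277 mg/m
Step 4: fineness = 0.4277 * 1000 = 427.7 mtex

427.7 mtex


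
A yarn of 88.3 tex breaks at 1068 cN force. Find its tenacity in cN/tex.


Formula: Tenacity = Breaking force / Linear density
Tenacity = 1068 cN / 88.3 tex
Tenacity = 12.10 cN/tex

12.10 cN/tex


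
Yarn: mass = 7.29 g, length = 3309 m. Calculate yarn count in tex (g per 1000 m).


Formula: Tex = (mass_g / length_m) * 1000
Substituting: Tex = (7.29 / 3309) * 1000
Intermediate: 7.29 / 3309 = 0.00220308 g/m
Tex = 0.00220308 * 1000 = 2.20 tex

2.20 tex


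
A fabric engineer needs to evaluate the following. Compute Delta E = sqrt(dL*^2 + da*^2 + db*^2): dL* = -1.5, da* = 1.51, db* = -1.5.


Formula: Delta E = sqrt(dL*^2 + da*^2 + db*^2)
Step 1: dL*^2 = (-1.5)^2 = 2.25
Step 2: da*^2 = 1.51^2 = 2.2801
Step 3: db*^2 = (-1.5)^2 = 2.25
Step 4: Sum = 2.25 + 2.2801 + 2.25 = 6.7801
Step 5: Delta E = sqrt(6.7801) = 2.6

2.6 Delta E


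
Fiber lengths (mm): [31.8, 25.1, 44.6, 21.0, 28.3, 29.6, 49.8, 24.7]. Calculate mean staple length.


Formula: Mean = sum of lengths / count
Sum = 31.8 + 25.1 + 44.6 + 21.0 + 28.3 + 29.6 + 49.8 + 24.7
Sum = 254.9 mm
Mean = 254.9 / 8 = 31.86 mm

31.86 mm


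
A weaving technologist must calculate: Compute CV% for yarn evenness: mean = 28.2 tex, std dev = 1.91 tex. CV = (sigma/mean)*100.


Formula: CV% = (standard deviation / mean) * 100
Step 1: Ratio = 1.91 / 28.2 = 0.06773
Step 2: CV% = 0.06773 * 100 = 6.773% ≈ 6.8%

6.8%


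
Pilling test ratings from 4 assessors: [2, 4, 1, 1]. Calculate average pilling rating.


Formula: Mean = sum / count
Sum = 2 + 4 + 1 + 1 = 8
Mean = 8 / 4 = 2.0

2.0


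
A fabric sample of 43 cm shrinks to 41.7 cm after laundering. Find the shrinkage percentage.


Formula: Shrinkage% = ((L_before - L_after) / L_before) * 100
Step 1: Shrinkage = 43 - 41.7 = 1.3 cm
Step 2: Shrinkage% = (1.3 / 43) * 100
Step 3: Shrinkage% = 0.030233 * 100 = 3.0233% ≈ 3.0%

3.0%


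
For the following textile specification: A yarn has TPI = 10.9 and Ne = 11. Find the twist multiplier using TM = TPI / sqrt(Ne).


Formula: TM = TPI / sqrt(Ne)
Step 1: sqrt(Ne) = sqrt(11) = 3.3166
Step 2: TM = 10.9 / 3.3166 = 3.29

3.29 TM


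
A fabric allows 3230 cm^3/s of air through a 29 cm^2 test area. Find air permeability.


Formula: Air Permeability = Airflow / Test Area
AP = 3230 cm^3/s / 29 cm^2
AP = 111.4 cm^3/s/cm^2

111.4 cm^3/s/cm^2


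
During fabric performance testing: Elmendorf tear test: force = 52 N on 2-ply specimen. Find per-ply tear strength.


Formula: Per-ply strength = Total force / Number of plies
Per-ply = 52 N / 2
Per-ply = 26 N

26 N


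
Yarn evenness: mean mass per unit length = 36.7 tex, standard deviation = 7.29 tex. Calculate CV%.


Formula: CV% = (standard deviation / mean) * 100
Step 1: Ratio = 7.29 / 36.7 = 0.198638
Step 2: CV% = 0.198638 * 100 = 19.8638% ≈ 19.9%

19.9%


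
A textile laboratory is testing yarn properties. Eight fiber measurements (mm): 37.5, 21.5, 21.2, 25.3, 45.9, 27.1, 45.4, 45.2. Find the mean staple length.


Formula: Mean = sum of lengths / count
Sum = 37.5 + 21.5 + 21.2 + 25.3 + 45.9 + 27.1 + 45.4 + 45.2
Sum = 269.1 mm
Mean = 269.1 / 8 = 33.64 mm

33.64 mm


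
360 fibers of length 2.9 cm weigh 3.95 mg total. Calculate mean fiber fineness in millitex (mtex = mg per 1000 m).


Formula: fineness (mtex) = mass (mg) / total length (km) = (mass_mg / total_length_m) * 1000
Step 1: Convert fiber length: 2.9 cm = 0.029 m
Step 2: Total fiber length = 360 * 0.029 = 10.44 m
Step 3: Linear density = 3.95 mg / 10.44 m = 0.3784 mg/m
Step 4: fineness = 0.3784 * 1000 = 378.4 mtex

378.4 mtex


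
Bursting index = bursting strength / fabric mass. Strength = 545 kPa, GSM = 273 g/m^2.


Formula: Bursting Index = Bursting Strength / Fabric GSM
BI = 545 kPa / 273 g/m^2
BI = 1.996 kPa/(g/m^2)

1.996 kPa/(g/m^2)


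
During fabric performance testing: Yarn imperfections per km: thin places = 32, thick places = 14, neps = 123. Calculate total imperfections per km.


Formula: Total = thin places + thick places + neps
Total = 32 + 14 + 123
Total = 169 imperfections/km

169 imperfections/km


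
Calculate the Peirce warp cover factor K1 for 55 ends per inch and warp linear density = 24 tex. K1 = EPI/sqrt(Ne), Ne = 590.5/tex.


Formula: K1 = EPI / sqrt(Ne), with Ne = 590.5 / tex_warp
Step 1: Ne = 590.5 / 24 = 24.604
Step 2: sqrt(Ne) = sqrt(24.604) = 4.9602
Step 3: K1 = 55 / 4.9602 = 11.1

11.1


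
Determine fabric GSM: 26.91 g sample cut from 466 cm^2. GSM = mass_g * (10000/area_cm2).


Formula: GSM = mass_g / area_m2
Step 1: Convert area: 466 cm^2 = 466 / 10000 = 0.0466 m^2
Step 2: GSM = 26.91 g / 0.0466 m^2 = 577.5 g/m^2

577.5 g/m^2


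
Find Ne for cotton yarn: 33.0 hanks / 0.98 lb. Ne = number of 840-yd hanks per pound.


Formula: Ne = hanks / mass_lb
Substituting: Ne = 33.0 / 0.98
Ne = 33.7

33.7 Ne


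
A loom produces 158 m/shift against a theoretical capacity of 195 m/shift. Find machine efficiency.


Formula: Efficiency% = (Actual output / Theoretical output) * 100
Efficiency% = (158 / 195) * 100
Efficiency% = 0.810256 * 100 = 81.0256% ≈ 81.0%

81.0%


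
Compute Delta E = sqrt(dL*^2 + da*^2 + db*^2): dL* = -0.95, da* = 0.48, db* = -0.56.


Formula: Delta E = sqrt(dL*^2 + da*^2 + db*^2)
Step 1: dL*^2 = (-0.95)^2 = 0.9025
Step 2: da*^2 = 0.48^2 = 0.2304
Step 3: db*^2 = (-0.56)^2 = 0.3136
Step 4: Sum = 0.9025 + 0.2304 + 0.3136 = 1.4465
Step 5: Delta E = sqrt(1.4465) = 1.2

1.2 Delta E


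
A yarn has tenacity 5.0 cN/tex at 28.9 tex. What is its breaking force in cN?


Formula: Breaking force = Tenacity * Linear density
F = 5.0 cN/tex * 28.9 tex
F = 144.50 cN

144.50 cN


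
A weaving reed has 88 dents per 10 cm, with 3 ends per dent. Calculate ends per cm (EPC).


Formula: EPC = (dents per 10 cm * ends per dent) / 10
Step 1: Total ends per 10 cm = 88 * 3 = 264
Step 2: EPC = 264 / 10 = 26.4 ends/cm

26.4 ends/cm


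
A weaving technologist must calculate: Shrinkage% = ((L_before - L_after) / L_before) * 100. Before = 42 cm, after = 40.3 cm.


Formula: Shrinkage% = ((L_before - L_after) / L_before) * 100
Step 1: Shrinkage = 42 - 40.3 = 1.7 cm
Step 2: Shrinkage% = (1.7 / 42) * 100
Step 3: Shrinkage% = 0.040476 * 100 = 4.0476% ≈ 4.0%

4.0%


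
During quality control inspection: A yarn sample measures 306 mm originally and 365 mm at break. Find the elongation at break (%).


Formula: Elongation (%) = ((L_break - L0) / L0) * 100
Step 1: Extension = 365 - 306 = 59 mm
Step 2: Elongation = (59 / 306) * 100
Step 3: Elongation = 0.19281 * 100 = 19.281% ≈ 19.3%

19.3%


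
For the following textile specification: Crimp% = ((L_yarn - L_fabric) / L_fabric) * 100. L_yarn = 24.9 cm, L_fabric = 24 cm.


Formula: Crimp% = ((L_yarn - L_fabric) / L_fabric) * 100
Step 1: Extension = 24.9 - 24 = 0.9 cm
Step 2: Crimp% = (0.9 / 24) * 100
Step 3: Crimp% = 0.0375 * 100 = 3.75% ≈ 3.8%

3.8%


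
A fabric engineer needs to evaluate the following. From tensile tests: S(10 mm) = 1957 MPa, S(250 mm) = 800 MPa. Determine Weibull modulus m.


Formula: m = ln(L1/L2) / ln(S2/S1)
Step 1: ln(L1/L2) = ln(10/250) = -3.21888
Step 2: S2/S1 = 800/1957 = 0.40879
Step 3: ln(S2/S1) = ln(0.40879) = -0.89455
Step 4: m = -3.21888 / -0.89455 = 3.60

3.60 (Weibull m)


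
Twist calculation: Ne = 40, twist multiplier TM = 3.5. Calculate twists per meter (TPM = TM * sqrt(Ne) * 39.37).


Formula: TPM = TM * sqrt(Ne) * 39.37
Step 1: sqrt(Ne) = sqrt(40) = 6.3246
Step 2: TM * sqrt(Ne) = 3.5 * 6.3246 = 22.1361
Step 3: TPM = 22.1361 * 39.37 = 871 twists/m

871 twists/m


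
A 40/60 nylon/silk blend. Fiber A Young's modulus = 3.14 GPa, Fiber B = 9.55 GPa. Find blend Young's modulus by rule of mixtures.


Formula: Blend property = (fraction_A * property_A) + (fraction_B * property_B)
Step 1: Contribution A = 40/100 * 3.14 GPa = 1.256 GPa
Step 2: Contribution B = 60/100 * 9.55 GPa = 5.73 GPa
Step 3: Blend Young's modulus = 1.256 + 5.73 = 6.986 GPa

6.986 GPa


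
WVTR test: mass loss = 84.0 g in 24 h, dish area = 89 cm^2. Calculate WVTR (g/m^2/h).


Formula: WVTR = mass_loss / (area * time)
Step 1: Convert area: 89 cm^2 = 0.0089 m^2
Step 2: WVTR = 84.0 g / (0.0089 m^2 * 24 h)
Step 3: WVTR = 84.0 / 0.2136 = 393.3 g/m^2/h

393.3 g/m^2/h


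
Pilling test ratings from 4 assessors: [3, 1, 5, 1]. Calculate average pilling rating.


Formula: Mean = sum / count
Sum = 3 + 1 + 5 + 1 = 10
Mean = 10 / 4 = 2.5

2.5


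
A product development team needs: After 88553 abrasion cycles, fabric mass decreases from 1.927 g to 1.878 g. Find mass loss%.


Formula: Mass loss% = ((m_before - m_after) / m_before) * 100
Step 1: Mass loss = 1.927 - 1.878 = 0.049 g
Step 2: Ratio = 0.049 / 1.927 = 0.0254281
Step 3: Mass loss% = 0.0254281 * 100 = 2.54281% ≈ 2.54%

2.54%


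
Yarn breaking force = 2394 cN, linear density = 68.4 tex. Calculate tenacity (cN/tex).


Formula: Tenacity = Breaking force / Linear density
Tenacity = 2394 cN / 68.4 tex
Tenacity = 35.00 cN/tex

35.00 cN/tex


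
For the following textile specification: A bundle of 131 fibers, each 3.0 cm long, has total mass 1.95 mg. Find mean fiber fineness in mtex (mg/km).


Formula: fineness (mtex) = mass (mg) / total length (km) = (mass_mg / total_length_m) * 1000
Step 1: Convert fiber length: 3.0 cm = 0.03 m
Step 2: Total fiber length = 131 * 0.03 = 3.93 m
Step 3: Linear density = 1.95 mg / 3.93 m = 0.4962 mg/m
Step 4: fineness = 0.4962 * 1000 = 496.2 mtex

496.2 mtex


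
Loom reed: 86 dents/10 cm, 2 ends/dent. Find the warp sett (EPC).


Formula: EPC = (dents per 10 cm * ends per dent) / 10
Step 1: Total ends per 10 cm = 86 * 2 = 172
Step 2: EPC = 172 / 10 = 17.2 ends/cm

17.2 ends/cm


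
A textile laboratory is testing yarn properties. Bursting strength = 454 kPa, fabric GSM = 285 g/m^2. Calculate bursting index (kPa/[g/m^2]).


Formula: Bursting Index = Bursting Strength / Fabric GSM
BI = 454 kPa / 285 g/m^2
BI = 1.593 kPa/(g/m^2)

1.593 kPa/(g/m^2)


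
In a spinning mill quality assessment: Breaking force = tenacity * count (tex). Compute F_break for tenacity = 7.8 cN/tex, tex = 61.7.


Formula: Breaking force = Tenacity * Linear density
F = 7.8 cN/tex * 61.7 tex
F = 481.26 cN

481.26 cN


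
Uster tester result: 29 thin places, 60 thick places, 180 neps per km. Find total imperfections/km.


Formula: Total = thin places + thick places + neps
Total = 29 + 60 + 180
Total = 269 imperfections/km

269 imperfections/km


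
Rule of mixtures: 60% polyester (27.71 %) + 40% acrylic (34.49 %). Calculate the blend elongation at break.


Formula: Blend property = (fraction_A * property_A) + (fraction_B * property_B)
Step 1: Contribution A = 60/100 * 27.71 % = 16.626 %
Step 2: Contribution B = 40/100 * 34.49 % = 13.796 %
Step 3: Blend elongation at break = 16.626 + 13.796 = 30.422 %

30.422 %


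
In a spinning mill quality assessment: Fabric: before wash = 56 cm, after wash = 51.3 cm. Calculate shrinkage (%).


Formula: Shrinkage% = ((L_before - L_after) / L_before) * 100
Step 1: Shrinkage = 56 - 51.3 = 4.7 cm
Step 2: Shrinkage% = (4.7 / 56) * 100
Step 3: Shrinkage% = 0.083929 * 100 = 8.3929% ≈ 8.4%

8.4%


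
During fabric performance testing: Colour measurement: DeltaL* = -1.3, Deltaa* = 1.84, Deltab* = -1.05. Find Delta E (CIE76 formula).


Formula: Delta E = sqrt(dL*^2 + da*^2 + db*^2)
Step 1: dL*^2 = (-1.3)^2 = 1.69
Step 2: da*^2 = 1.84^2 = 3.3856
Step 3: db*^2 = (-1.05)^2 = 1.1025
Step 4: Sum = 1.69 + 3.3856 + 1.1025 = 6.1781
Step 5: Delta E = sqrt(6.1781) = 2.49

2.49 Delta E


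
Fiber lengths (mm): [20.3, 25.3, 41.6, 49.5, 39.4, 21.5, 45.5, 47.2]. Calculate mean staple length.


Formula: Mean = sum of lengths / count
Sum = 20.3 + 25.3 + 41.6 + 49.5 + 39.4 + 21.5 + 45.5 + 47.2
Sum = 290.3 mm
Mean = 290.3 / 8 = 36.29 mm

36.29 mm


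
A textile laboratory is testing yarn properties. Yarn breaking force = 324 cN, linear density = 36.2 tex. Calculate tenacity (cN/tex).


Formula: Tenacity = Breaking force / Linear density
Tenacity = 324 cN / 36.2 tex
Tenacity = 8.95 cN/tex

8.95 cN/tex


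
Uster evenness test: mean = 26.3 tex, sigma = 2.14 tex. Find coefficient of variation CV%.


Formula: CV% = (standard deviation / mean) * 100
Step 1: Ratio = 2.14 / 26.3 = 0.081369
Step 2: CV% = 0.081369 * 100 = 8.1369% ≈ 8.1%

8.1%


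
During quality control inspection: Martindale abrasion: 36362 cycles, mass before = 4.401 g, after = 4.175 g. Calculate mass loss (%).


Formula: Mass loss% = ((m_before - m_after) / m_before) * 100
Step 1: Mass loss = 4.401 - 4.175 = 0.226 g
Step 2: Ratio = 0.226 / 4.401 = 0.051352
Step 3: Mass loss% = 0.051352 * 100 = 5.1352% ≈ 5.14%

5.14%


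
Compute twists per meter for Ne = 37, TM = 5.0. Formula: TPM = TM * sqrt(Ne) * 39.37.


Formula: TPM = TM * sqrt(Ne) * 39.37
Step 1: sqrt(Ne) = sqrt(37) = 6.0828
Step 2: TM * sqrt(Ne) = 5.0 * 6.0828 = 30.414
Step 3: TPM = 30.414 * 39.37 = 1197 twists/m

1197 twists/m


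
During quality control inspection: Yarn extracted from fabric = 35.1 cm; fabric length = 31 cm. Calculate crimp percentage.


Formula: Crimp% = ((L_yarn - L_fabric) / L_fabric) * 100
Step 1: Extension = 35.1 - 31 = 4.1 cm
Step 2: Crimp% = (4.1 / 31) * 100
Step 3: Crimp% = 0.132258 * 100 = 13.2258% ≈ 13.2%

13.2%


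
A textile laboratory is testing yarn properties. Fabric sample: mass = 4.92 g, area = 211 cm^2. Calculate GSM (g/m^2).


Formula: GSM = mass_g / area_m2
Step 1: Convert area: 211 cm^2 = 211 / 10000 = 0.0211 m^2
Step 2: GSM = 4.92 g / 0.0211 m^2 = 233.2 g/m^2

233.2 g/m^2


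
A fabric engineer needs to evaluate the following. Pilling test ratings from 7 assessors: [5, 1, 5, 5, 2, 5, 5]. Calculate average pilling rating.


Formula: Mean = sum / count
Sum = 5 + 1 + 5 + 5 + 2 + 5 + 5 = 28
Mean = 28 / 7 = 4.0

4.0


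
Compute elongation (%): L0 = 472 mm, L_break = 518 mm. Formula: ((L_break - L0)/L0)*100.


Formula: Elongation (%) = ((L_break - L0) / L0) * 100
Step 1: Extension = 518 - 472 = 46 mm
Step 2: Elongation = (46 / 472) * 100
Step 3: Elongation = 0.097458 * 100 = 9.7458% ≈ 9.7%

9.7%


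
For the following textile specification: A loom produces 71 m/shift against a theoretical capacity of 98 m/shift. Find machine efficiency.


Formula: Efficiency% = (Actual output / Theoretical output) * 100
Efficiency% = (71 / 98) * 100
Efficiency% = 0.72449 * 100 = 72.449% ≈ 72.4%

72.4%


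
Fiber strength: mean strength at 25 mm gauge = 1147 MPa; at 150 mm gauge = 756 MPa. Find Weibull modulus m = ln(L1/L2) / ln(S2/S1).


Formula: m = ln(L1/L2) / ln(S2/S1)
Step 1: ln(L1/L2) = ln(25/150) = -1.79176
Step 2: S2/S1 = 756/1147 = 0.65911
Step 3: ln(S2/S1) = ln(0.65911) = -0.41686
Step 4: m = -1.79176 / -0.41686 = 4.30

4.30 (Weibull m)


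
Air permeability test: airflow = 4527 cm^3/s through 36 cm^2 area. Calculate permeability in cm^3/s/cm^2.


Formula: Air Permeability = Airflow / Test Area
AP = 4527 cm^3/s / 36 cm^2
AP = 125.8 cm^3/s/cm^2

125.8 cm^3/s/cm^2


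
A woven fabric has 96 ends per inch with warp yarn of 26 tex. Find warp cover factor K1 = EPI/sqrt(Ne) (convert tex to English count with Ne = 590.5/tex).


Formula: K1 = EPI / sqrt(Ne), with Ne = 590.5 / tex_warp
Step 1: Ne = 590.5 / 26 = 22.712
Step 2: sqrt(Ne) = sqrt(22.712) = 4.7657
Step 3: K1 = 96 / 4.7657 = 20.1

20.1


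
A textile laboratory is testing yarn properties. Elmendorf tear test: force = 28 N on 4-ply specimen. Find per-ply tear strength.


Formula: Per-ply strength = Total force / Number of plies
Per-ply = 28 N / 4
Per-ply = 7 N

7 N


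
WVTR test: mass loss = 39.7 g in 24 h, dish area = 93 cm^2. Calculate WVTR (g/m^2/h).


Formula: WVTR = mass_loss / (area * time)
Step 1: Convert area: 93 cm^2 = 0.0093 m^2
Step 2: WVTR = 39.7 g / (0.0093 m^2 * 24 h)
Step 3: WVTR = 39.7 / 0.2232 = 177.9 g/m^2/h

177.9 g/m^2/h


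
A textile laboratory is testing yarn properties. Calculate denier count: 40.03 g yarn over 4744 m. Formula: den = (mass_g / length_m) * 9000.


Formula: den = (mass_g / length_m) * 9000
Substituting: den = (40.03 / 4744) * 9000
Intermediate: 40.03 / 4744 = 0.00843803 g/m
den = 0.00843803 * 9000 = 75.9 denier

75.9 denier


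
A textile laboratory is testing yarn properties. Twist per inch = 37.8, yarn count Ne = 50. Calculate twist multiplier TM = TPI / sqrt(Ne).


Formula: TM = TPI / sqrt(Ne)
Step 1: sqrt(Ne) = sqrt(50) = 7.0711
Step 2: TM = 37.8 / 7.0711 = 5.35

5.35 TM


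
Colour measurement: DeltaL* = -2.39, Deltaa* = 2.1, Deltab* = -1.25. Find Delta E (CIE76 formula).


Formula: Delta E = sqrt(dL*^2 + da*^2 + db*^2)
Step 1: dL*^2 = (-2.39)^2 = 5.7121
Step 2: da*^2 = 2.1^2 = 4.41
Step 3: db*^2 = (-1.25)^2 = 1.5625
Step 4: Sum = 5.7121 + 4.41 + 1.5625 = 11.6846
Step 5: Delta E = sqrt(11.6846) = 3.42

3.42 Delta E


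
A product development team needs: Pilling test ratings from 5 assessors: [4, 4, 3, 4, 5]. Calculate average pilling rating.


Formula: Mean = sum / count
Sum = 4 + 4 + 3 + 4 + 5 = 20
Mean = 20 / 5 = 4.0

4.0


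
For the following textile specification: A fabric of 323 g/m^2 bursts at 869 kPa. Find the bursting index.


Formula: Bursting Index = Bursting Strength / Fabric GSM
BI = 869 kPa / 323 g/m^2
BI = 2.690 kPa/(g/m^2)

2.690 kPa/(g/m^2)


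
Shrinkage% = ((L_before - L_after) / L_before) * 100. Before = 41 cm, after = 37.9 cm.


Formula: Shrinkage% = ((L_before - L_after) / L_before) * 100
Step 1: Shrinkage = 41 - 37.9 = 3.1 cm
Step 2: Shrinkage% = (3.1 / 41) * 100
Step 3: Shrinkage% = 0.07561 * 100 = 7.561% ≈ 7.6%

7.6%


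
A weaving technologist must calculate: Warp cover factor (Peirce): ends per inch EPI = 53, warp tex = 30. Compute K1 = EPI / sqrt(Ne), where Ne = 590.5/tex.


Formula: K1 = EPI / sqrt(Ne), with Ne = 590.5 / tex_warp
Step 1: Ne = 590.5 / 30 = 19.683
Step 2: sqrt(Ne) = sqrt(19.683) = 4.4366
Step 3: K1 = 53 / 4.4366 = 11.9

11.9


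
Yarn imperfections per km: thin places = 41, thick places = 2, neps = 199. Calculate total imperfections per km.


Formula: Total = thin places + thick places + neps
Total = 41 + 2 + 199
Total = 242 imperfections/km

242 imperfections/km


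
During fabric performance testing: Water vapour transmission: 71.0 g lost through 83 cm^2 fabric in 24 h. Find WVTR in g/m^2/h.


Formula: WVTR = mass_loss / (area * time)
Step 1: Convert area: 83 cm^2 = 0.0083 m^2
Step 2: WVTR = 71.0 g / (0.0083 m^2 * 24 h)
Step 3: WVTR = 71.0 / 0.1992 = 356.4 g/m^2/h

356.4 g/m^2/h


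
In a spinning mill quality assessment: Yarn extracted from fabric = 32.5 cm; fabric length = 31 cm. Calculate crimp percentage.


Formula: Crimp% = ((L_yarn - L_fabric) / L_fabric) * 100
Step 1: Extension = 32.5 - 31 = 1.5 cm
Step 2: Crimp% = (1.5 / 31) * 100
Step 3: Crimp% = 0.048387 * 100 = 4.8387% ≈ 4.8%

4.8%


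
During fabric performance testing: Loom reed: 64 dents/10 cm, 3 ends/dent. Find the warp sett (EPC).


Formula: EPC = (dents per 10 cm * ends per dent) / 10
Step 1: Total ends per 10 cm = 64 * 3 = 192
Step 2: EPC = 192 / 10 = 19.2 ends/cm

19.2 ends/cm


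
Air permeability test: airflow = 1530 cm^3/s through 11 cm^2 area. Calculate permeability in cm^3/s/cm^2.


Formula: Air Permeability = Airflow / Test Area
AP = 1530 cm^3/s / 11 cm^2
AP = 139.1 cm^3/s/cm^2

139.1 cm^3/s/cm^2


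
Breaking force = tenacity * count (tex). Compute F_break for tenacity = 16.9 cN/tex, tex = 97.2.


Formula: Breaking force = Tenacity * Linear density
F = 16.9 cN/tex * 97.2 tex
F = 1642.68 cN

1642.68 cN


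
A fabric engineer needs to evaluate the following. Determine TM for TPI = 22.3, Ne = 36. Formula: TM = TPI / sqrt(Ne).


Formula: TM = TPI / sqrt(Ne)
Step 1: sqrt(Ne) = sqrt(36) = 6
Step 2: TM = 22.3 / 6 = 3.72

3.72 TM


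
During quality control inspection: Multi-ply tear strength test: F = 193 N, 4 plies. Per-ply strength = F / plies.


Formula: Per-ply strength = Total force / Number of plies
Per-ply = 193 N / 4
Per-ply = 48.25 N

48.25 N


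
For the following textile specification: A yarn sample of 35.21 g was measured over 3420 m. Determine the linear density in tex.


Formula: Tex = (mass_g / length_m) * 1000
Substituting: Tex = (35.21 / 3420) * 1000
Intermediate: 35.21 / 3420 = 0.01029532 g/m
Tex = 0.01029532 * 1000 = 10.30 tex

10.30 tex


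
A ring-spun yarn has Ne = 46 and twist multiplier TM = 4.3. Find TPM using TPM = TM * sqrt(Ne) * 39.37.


Formula: TPM = TM * sqrt(Ne) * 39.37
Step 1: sqrt(Ne) = sqrt(46) = 6.7823
Step 2: TM * sqrt(Ne) = 4.3 * 6.7823 = 29.1639
Step 3: TPM = 29.1639 * 39.37 = 1148 twists/m

1148 twists/m


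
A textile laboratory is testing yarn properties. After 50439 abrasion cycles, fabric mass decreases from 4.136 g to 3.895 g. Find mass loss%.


Formula: Mass loss% = ((m_before - m_after) / m_before) * 100
Step 1: Mass loss = 4.136 - 3.895 = 0.241 g
Step 2: Ratio = 0.241 / 4.136 = 0.0582689
Step 3: Mass loss% = 0.0582689 * 100 = 5.82689% ≈ 5.83%

5.83%


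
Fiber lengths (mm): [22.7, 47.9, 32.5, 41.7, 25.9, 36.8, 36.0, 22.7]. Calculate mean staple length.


Formula: Mean = sum of lengths / count
Sum = 22.7 + 47.9 + 32.5 + 41.7 + 25.9 + 36.8 + 36.0 + 22.7
Sum = 266.2 mm
Mean = 266.2 / 8 = 33.28 mm

33.28 mm


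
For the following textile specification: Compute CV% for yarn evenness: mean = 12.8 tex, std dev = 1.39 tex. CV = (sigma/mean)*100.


Formula: CV% = (standard deviation / mean) * 100
Step 1: Ratio = 1.39 / 12.8 = 0.108594
Step 2: CV% = 0.108594 * 100 = 10.8594% ≈ 10.9%

10.9%


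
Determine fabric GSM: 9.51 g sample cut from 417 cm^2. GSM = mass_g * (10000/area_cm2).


Formula: GSM = mass_g / area_m2
Step 1: Convert area: 417 cm^2 = 417 / 10000 = 0.0417 m^2
Step 2: GSM = 9.51 g / 0.0417 m^2 = 228.1 g/m^2

228.1 g/m^2


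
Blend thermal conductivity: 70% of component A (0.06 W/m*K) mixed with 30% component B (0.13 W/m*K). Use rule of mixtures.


Formula: Blend property = (fraction_A * property_A) + (fraction_B * property_B)
Step 1: Contribution A = 70/100 * 0.06 W/m*K = 0.042 W/m*K
Step 2: Contribution B = 30/100 * 0.13 W/m*K = 0.039 W/m*K
Step 3: Blend thermal conductivity = 0.042 + 0.039 = 0.081 W/m*K

0.081 W/m*K


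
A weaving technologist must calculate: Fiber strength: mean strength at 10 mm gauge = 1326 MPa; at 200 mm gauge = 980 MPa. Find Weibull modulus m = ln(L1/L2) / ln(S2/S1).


Formula: m = ln(L1/L2) / ln(S2/S1)
Step 1: ln(L1/L2) = ln(10/200) = -2.99573
Step 2: S2/S1 = 980/1326 = 0.73906
Step 3: ln(S2/S1) = ln(0.73906) = -0.30238
Step 4: m = -2.99573 / -0.30238 = 9.91

9.91 (Weibull m)


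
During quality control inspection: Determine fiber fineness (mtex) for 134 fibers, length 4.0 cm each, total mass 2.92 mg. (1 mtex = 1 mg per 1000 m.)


Formula: fineness (mtex) = mass (mg) / total length (km) = (mass_mg / total_length_m) * 1000
Step 1: Convert fiber length: 4.0 cm = 0.04 m
Step 2: Total fiber length = 134 * 0.04 = 5.36 m
Step 3: Linear density = 2.92 mg / 5.36 m = 0.5448 mg/m
Step 4: fineness = 0.5448 * 1000 = 544.8 mtex

544.8 mtex


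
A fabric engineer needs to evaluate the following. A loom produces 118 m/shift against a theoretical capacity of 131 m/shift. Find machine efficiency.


Formula: Efficiency% = (Actual output / Theoretical output) * 100
Efficiency% = (118 / 131) * 100
Efficiency% = 0.900763 * 100 = 90.0763% ≈ 90.1%

90.1%


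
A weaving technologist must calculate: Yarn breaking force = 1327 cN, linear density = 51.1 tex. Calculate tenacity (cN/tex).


Formula: Tenacity = Breaking force / Linear density
Tenacity = 1327 cN / 51.1 tex
Tenacity = 25.97 cN/tex

25.97 cN/tex


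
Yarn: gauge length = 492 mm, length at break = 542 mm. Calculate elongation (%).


Formula: Elongation (%) = ((L_break - L0) / L0) * 100
Step 1: Extension = 542 - 492 = 50 mm
Step 2: Elongation = (50 / 492) * 100
Step 3: Elongation = 0.101626 * 100 = 10.1626% ≈ 10.2%

10.2%


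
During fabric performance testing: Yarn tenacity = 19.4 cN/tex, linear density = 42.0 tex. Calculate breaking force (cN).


Formula: Breaking force = Tenacity * Linear density
F = 19.4 cN/tex * 42.0 tex
F = 814.80 cN

814.80 cN


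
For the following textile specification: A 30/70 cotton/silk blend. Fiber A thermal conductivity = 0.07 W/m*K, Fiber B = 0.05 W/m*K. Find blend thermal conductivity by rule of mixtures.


Formula: Blend property = (fraction_A * property_A) + (fraction_B * property_B)
Step 1: Contribution A = 30/100 * 0.07 W/m*K = 0.021 W/m*K
Step 2: Contribution B = 70/100 * 0.05 W/m*K = 0.035 W/m*K
Step 3: Blend thermal conductivity = 0.021 + 0.035 = 0.056 W/m*K

0.056 W/m*K


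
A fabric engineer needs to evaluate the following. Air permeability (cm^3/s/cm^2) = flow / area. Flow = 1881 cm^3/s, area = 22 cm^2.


Formula: Air Permeability = Airflow / Test Area
AP = 1881 cm^3/s / 22 cm^2
AP = 85.5 cm^3/s/cm^2

85.5 cm^3/s/cm^2


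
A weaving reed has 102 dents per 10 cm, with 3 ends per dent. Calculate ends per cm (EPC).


Formula: EPC = (dents per 10 cm * ends per dent) / 10
Step 1: Total ends per 10 cm = 102 * 3 = 306
Step 2: EPC = 306 / 10 = 30.6 ends/cm

30.6 ends/cm


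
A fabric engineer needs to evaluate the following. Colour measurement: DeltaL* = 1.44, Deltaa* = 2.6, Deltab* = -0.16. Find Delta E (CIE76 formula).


Formula: Delta E = sqrt(dL*^2 + da*^2 + db*^2)
Step 1: dL*^2 = 1.44^2 = 2.0736
Step 2: da*^2 = 2.6^2 = 6.76
Step 3: db*^2 = (-0.16)^2 = 0.0256
Step 4: Sum = 2.0736 + 6.76 + 0.0256 = 8.8592
Step 5: Delta E = sqrt(8.8592) = 2.98

2.98 Delta E


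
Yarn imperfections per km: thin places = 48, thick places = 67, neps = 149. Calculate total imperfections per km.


Formula: Total = thin places + thick places + neps
Total = 48 + 67 + 149
Total = 264 imperfections/km

264 imperfections/km


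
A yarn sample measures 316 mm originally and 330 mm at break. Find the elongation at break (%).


Formula: Elongation (%) = ((L_break - L0) / L0) * 100
Step 1: Extension = 330 - 316 = 14 mm
Step 2: Elongation = (14 / 316) * 100
Step 3: Elongation = 0.044304 * 100 = 4.4304% ≈ 4.4%

4.4%


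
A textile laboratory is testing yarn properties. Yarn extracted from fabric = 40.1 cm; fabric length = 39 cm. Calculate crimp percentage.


Formula: Crimp% = ((L_yarn - L_fabric) / L_fabric) * 100
Step 1: Extension = 40.1 - 39 = 1.1 cm
Step 2: Crimp% = (1.1 / 39) * 100
Step 3: Crimp% = 0.028205 * 100 = 2.8205% ≈ 2.8%

2.8%


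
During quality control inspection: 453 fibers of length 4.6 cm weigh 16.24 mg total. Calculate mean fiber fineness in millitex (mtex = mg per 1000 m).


Formula: fineness (mtex) = mass (mg) / total length (km) = (mass_mg / total_length_m) * 1000
Step 1: Convert fiber length: 4.6 cm = 0.046 m
Step 2: Total fiber length = 453 * 0.046 = 20.838 m
Step 3: Linear density = 16.24 mg / 20.838 m = 0.7793 mg/m
Step 4: fineness = 0.7793 * 1000 = 779.3 mtex

779.3 mtex


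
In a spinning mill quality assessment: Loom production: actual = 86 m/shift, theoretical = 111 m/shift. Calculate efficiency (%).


Formula: Efficiency% = (Actual output / Theoretical output) * 100
Efficiency% = (86 / 111) * 100
Efficiency% = 0.774775 * 100 = 77.4775% ≈ 77.5%

77.5%


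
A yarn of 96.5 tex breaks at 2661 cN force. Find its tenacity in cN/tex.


Formula: Tenacity = Breaking force / Linear density
Tenacity = 2661 cN / 96.5 tex
Tenacity = 27.58 cN/tex

27.58 cN/tex


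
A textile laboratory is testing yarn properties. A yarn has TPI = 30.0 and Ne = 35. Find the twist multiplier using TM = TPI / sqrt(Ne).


Formula: TM = TPI / sqrt(Ne)
Step 1: sqrt(Ne) = sqrt(35) = 5.9161
Step 2: TM = 30.0 / 5.9161 = 5.07

5.07 TM


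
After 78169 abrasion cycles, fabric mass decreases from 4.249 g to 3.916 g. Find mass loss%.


Formula: Mass loss% = ((m_before - m_after) / m_before) * 100
Step 1: Mass loss = 4.249 - 3.916 = 0.333 g
Step 2: Ratio = 0.333 / 4.249 = 0.0783714
Step 3: Mass loss% = 0.0783714 * 100 = 7.83714% ≈ 7.84%

7.84%


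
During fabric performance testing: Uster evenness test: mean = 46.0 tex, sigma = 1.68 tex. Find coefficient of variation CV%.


Formula: CV% = (standard deviation / mean) * 100
Step 1: Ratio = 1.68 / 46.0 = 0.036522
Step 2: CV% = 0.036522 * 100 = 3.6522% ≈ 3.7%

3.7%


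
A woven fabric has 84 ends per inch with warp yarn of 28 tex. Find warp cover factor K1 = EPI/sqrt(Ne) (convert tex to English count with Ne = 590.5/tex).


Formula: K1 = EPI / sqrt(Ne), with Ne = 590.5 / tex_warp
Step 1: Ne = 590.5 / 28 = 21.089
Step 2: sqrt(Ne) = sqrt(21.089) = 4.5923
Step 3: K1 = 84 / 4.5923 = 18.3

18.3


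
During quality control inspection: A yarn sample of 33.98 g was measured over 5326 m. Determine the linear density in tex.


Formula: Tex = (mass_g / length_m) * 1000
Substituting: Tex = (33.98 / 5326) * 1000
Intermediate: 33.98 / 5326 = 0.00638002 g/m
Tex = 0.00638002 * 1000 = 6.38 tex

6.38 tex


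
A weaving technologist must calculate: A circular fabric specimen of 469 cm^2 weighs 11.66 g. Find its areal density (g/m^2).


Formula: GSM = mass_g / area_m2
Step 1: Convert area: 469 cm^2 = 469 / 10000 = 0.0469 m^2
Step 2: GSM = 11.66 g / 0.0469 m^2 = 248.6 g/m^2

248.6 g/m^2


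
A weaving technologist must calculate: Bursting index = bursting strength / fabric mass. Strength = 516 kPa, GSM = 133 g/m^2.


Formula: Bursting Index = Bursting Strength / Fabric GSM
BI = 516 kPa / 133 g/m^2
BI = 3.880 kPa/(g/m^2)

3.880 kPa/(g/m^2)


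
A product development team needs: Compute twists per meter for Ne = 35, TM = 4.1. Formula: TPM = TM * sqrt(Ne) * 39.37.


Formula: TPM = TM * sqrt(Ne) * 39.37
Step 1: sqrt(Ne) = sqrt(35) = 5.9161
Step 2: TM * sqrt(Ne) = 4.1 * 5.9161 = 24.256
Step 3: TPM = 24.256 * 39.37 = 955 twists/m

955 twists/m


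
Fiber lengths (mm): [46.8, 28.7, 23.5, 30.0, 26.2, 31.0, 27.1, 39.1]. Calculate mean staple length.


Formula: Mean = sum of lengths / count
Sum = 46.8 + 28.7 + 23.5 + 30.0 + 26.2 + 31.0 + 27.1 + 39.1
Sum = 252.4 mm
Mean = 252.4 / 8 = 31.55 mm

31.55 mm


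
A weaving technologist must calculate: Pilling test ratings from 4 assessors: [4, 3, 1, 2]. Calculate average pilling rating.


Formula: Mean = sum / count
Sum = 4 + 3 + 1 + 2 = 10
Mean = 10 / 4 = 2.5

2.5


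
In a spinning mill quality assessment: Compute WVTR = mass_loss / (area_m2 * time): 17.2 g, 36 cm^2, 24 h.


Formula: WVTR = mass_loss / (area * time)
Step 1: Convert area: 36 cm^2 = 0.0036 m^2
Step 2: WVTR = 17.2 g / (0.0036 m^2 * 24 h)
Step 3: WVTR = 17.2 / 0.0864 = 199.1 g/m^2/h

199.1 g/m^2/h


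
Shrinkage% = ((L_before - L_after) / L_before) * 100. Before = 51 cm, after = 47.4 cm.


Formula: Shrinkage% = ((L_before - L_after) / L_before) * 100
Step 1: Shrinkage = 51 - 47.4 = 3.6 cm
Step 2: Shrinkage% = (3.6 / 51) * 100
Step 3: Shrinkage% = 0.070588 * 100 = 7.0588% ≈ 7.1%

7.1%


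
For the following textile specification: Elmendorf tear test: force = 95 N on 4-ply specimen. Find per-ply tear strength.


Formula: Per-ply strength = Total force / Number of plies
Per-ply = 95 N / 4
Per-ply = 23.75 N

23.75 N


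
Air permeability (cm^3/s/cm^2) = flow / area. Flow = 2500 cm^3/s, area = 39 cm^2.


Formula: Air Permeability = Airflow / Test Area
AP = 2500 cm^3/s / 39 cm^2
AP = 64.1 cm^3/s/cm^2

64.1 cm^3/s/cm^2


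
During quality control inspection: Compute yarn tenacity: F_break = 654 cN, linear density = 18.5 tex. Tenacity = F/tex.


Formula: Tenacity = Breaking force / Linear density
Tenacity = 654 cN / 18.5 tex
Tenacity = 35.35 cN/tex

35.35 cN/tex


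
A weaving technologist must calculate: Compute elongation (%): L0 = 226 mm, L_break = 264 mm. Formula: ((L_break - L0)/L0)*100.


Formula: Elongation (%) = ((L_break - L0) / L0) * 100
Step 1: Extension = 264 - 226 = 38 mm
Step 2: Elongation = (38 / 226) * 100
Step 3: Elongation = 0.168142 * 100 = 16.8142% ≈ 16.8%

16.8%


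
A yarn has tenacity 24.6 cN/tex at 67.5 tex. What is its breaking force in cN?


Formula: Breaking force = Tenacity * Linear density
F = 24.6 cN/tex * 67.5 tex
F = 1660.50 cN

1660.50 cN


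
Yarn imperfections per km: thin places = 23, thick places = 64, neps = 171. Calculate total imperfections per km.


Formula: Total = thin places + thick places + neps
Total = 23 + 64 + 171
Total = 258 imperfections/km

258 imperfections/km


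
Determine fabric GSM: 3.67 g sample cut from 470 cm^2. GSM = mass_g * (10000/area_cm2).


Formula: GSM = mass_g / area_m2
Step 1: Convert area: 470 cm^2 = 470 / 10000 = 0.047 m^2
Step 2: GSM = 3.67 g / 0.047 m^2 = 78.1 g/m^2

78.1 g/m^2


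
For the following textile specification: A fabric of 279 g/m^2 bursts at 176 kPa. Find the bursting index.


Formula: Bursting Index = Bursting Strength / Fabric GSM
BI = 176 kPa / 279 g/m^2
BI = 0.631 kPa/(g/m^2)

0.631 kPa/(g/m^2)


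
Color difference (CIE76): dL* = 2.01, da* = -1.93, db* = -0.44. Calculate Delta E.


Formula: Delta E = sqrt(dL*^2 + da*^2 + db*^2)
Step 1: dL*^2 = 2.01^2 = 4.0401
Step 2: da*^2 = (-1.93)^2 = 3.7249
Step 3: db*^2 = (-0.44)^2 = 0.1936
Step 4: Sum = 4.0401 + 3.7249 + 0.1936 = 7.9586
Step 5: Delta E = sqrt(7.9586) = 2.82

2.82 Delta E


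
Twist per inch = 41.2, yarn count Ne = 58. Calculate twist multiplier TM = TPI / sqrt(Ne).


Formula: TM = TPI / sqrt(Ne)
Step 1: sqrt(Ne) = sqrt(58) = 7.6158
Step 2: TM = 41.2 / 7.6158 = 5.41

5.41 TM


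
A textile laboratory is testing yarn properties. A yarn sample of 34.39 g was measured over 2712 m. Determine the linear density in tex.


Formula: Tex = (mass_g / length_m) * 1000
Substituting: Tex = (34.39 / 2712) * 1000
Intermediate: 34.39 / 2712 = 0.01268068 g/m
Tex = 0.01268068 * 1000 = 12.68 tex

12.68 tex


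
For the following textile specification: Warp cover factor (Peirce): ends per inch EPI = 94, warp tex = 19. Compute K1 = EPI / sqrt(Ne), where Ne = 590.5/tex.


Formula: K1 = EPI / sqrt(Ne), with Ne = 590.5 / tex_warp
Step 1: Ne = 590.5 / 19 = 31.079
Step 2: sqrt(Ne) = sqrt(31.079) = 5.5749
Step 3: K1 = 94 / 5.5749 = 16.9

16.9


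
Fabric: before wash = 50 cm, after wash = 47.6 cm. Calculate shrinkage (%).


Formula: Shrinkage% = ((L_before - L_after) / L_before) * 100
Step 1: Shrinkage = 50 - 47.6 = 2.4 cm
Step 2: Shrinkage% = (2.4 / 50) * 100
Step 3: Shrinkage% = 0.048 * 100 = 4.8%

4.8%


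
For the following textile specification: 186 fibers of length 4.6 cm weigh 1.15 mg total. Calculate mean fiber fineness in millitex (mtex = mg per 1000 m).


Formula: fineness (mtex) = mass (mg) / total length (km) = (mass_mg / total_length_m) * 1000
Step 1: Convert fiber length: 4.6 cm = 0.046 m
Step 2: Total fiber length = 186 * 0.046 = 8.556 m
Step 3: Linear density = 1.15 mg / 8.556 m = 0.1344 mg/m
Step 4: fineness = 0.1344 * 1000 = 134.4 mtex

134.4 mtex


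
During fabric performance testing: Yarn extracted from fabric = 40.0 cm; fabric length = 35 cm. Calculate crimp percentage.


Formula: Crimp% = ((L_yarn - L_fabric) / L_fabric) * 100
Step 1: Extension = 40.0 - 35 = 5.0 cm
Step 2: Crimp% = (5.0 / 35) * 100
Step 3: Crimp% = 0.142857 * 100 = 14.2857% ≈ 14.3%

14.3%


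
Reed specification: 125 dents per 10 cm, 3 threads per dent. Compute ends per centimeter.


Formula: EPC = (dents per 10 cm * ends per dent) / 10
Step 1: Total ends per 10 cm = 125 * 3 = 375
Step 2: EPC = 375 / 10 = 37.5 ends/cm

37.5 ends/cm


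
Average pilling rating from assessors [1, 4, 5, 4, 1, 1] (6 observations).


Formula: Mean = sum / count
Sum = 1 + 4 + 5 + 4 + 1 + 1 = 16
Mean = 16 / 6 = 2.7

2.7


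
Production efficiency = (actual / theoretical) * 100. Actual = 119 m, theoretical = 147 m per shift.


Formula: Efficiency% = (Actual output / Theoretical output) * 100
Efficiency% = (119 / 147) * 100
Efficiency% = 0.809524 * 100 = 80.9524% ≈ 81.0%

81.0%


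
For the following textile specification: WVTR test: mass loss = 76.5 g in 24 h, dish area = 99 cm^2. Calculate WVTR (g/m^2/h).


Formula: WVTR = mass_loss / (area * time)
Step 1: Convert area: 99 cm^2 = 0.0099 m^2
Step 2: WVTR = 76.5 g / (0.0099 m^2 * 24 h)
Step 3: WVTR = 76.5 / 0.2376 = 322.0 g/m^2/h

322.0 g/m^2/h


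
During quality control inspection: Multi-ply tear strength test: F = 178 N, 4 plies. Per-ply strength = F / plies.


Formula: Per-ply strength = Total force / Number of plies
Per-ply = 178 N / 4
Per-ply = 44.5 N

44.5 N


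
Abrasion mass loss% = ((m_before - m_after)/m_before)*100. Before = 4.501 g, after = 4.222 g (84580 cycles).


Formula: Mass loss% = ((m_before - m_after) / m_before) * 100
Step 1: Mass loss = 4.501 - 4.222 = 0.279 g
Step 2: Ratio = 0.279 / 4.501 = 0.0619862
Step 3: Mass loss% = 0.0619862 * 100 = 6.19862% ≈ 6.20%

6.20%


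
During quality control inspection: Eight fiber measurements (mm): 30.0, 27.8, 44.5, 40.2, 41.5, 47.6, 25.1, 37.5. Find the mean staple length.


Formula: Mean = sum of lengths / count
Sum = 30.0 + 27.8 + 44.5 + 40.2 + 41.5 + 47.6 + 25.1 + 37.5
Sum = 294.2 mm
Mean = 294.2 / 8 = 36.78 mm

36.78 mm


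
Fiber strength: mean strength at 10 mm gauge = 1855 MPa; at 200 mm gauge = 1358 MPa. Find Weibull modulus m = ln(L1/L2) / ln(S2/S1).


Formula: m = ln(L1/L2) / ln(S2/S1)
Step 1: ln(L1/L2) = ln(10/200) = -2.99573
Step 2: S2/S1 = 1358/1855 = 0.73208
Step 3: ln(S2/S1) = ln(0.73208) = -0.31187
Step 4: m = -2.99573 / -0.31187 = 9.61

9.61 (Weibull m)


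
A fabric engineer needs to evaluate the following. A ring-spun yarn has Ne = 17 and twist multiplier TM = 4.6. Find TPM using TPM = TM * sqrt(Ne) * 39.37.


Formula: TPM = TM * sqrt(Ne) * 39.37
Step 1: sqrt(Ne) = sqrt(17) = 4.1231
Step 2: TM * sqrt(Ne) = 4.6 * 4.1231 = 18.9663
Step 3: TPM = 18.9663 * 39.37 = 747 twists/m

747 twists/m


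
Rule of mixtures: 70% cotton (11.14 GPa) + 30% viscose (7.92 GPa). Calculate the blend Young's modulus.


Formula: Blend property = (fraction_A * property_A) + (fraction_B * property_B)
Step 1: Contribution A = 70/100 * 11.14 GPa = 7.798 GPa
Step 2: Contribution B = 30/100 * 7.92 GPa = 2.376 GPa
Step 3: Blend Young's modulus = 7.798 + 2.376 = 10.174 GPa

10.174 GPa
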